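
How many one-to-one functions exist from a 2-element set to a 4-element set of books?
P(4,2) = 4!/(4-2)! = 12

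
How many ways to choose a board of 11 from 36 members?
C(36,11) = 36!/(11!×25!) = 600805296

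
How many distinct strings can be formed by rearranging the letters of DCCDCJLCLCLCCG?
14! / (1! × 3! × 7! × 2! × 1!) = 1441440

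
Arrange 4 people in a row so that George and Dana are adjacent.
Treat as block: (4-1)! × 2! = 6 × 2 = 12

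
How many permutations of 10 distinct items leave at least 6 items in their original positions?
Exactly j fixed points: C(10,j)·!(10-j); sum over j ≥ 6 (derangement numbers via !m = (m-1)·(!(m-1) + !(m-2)): !0..!4 = 1, 0, 1, 2, 9). Σ_{j=6}^{10} C(10,j)·!(10-j) = C(10,6)·!4 + C(10,7)·!3 + C(10,8)·!2 + C(10,9)·!1 + C(10,10)·!0 = 210·9 + 120·2 + 45·1 + 10·0 + 1·1 = 2176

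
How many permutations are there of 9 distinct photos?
9! = 362880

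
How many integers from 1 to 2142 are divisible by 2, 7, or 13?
⌊2142/2⌋+⌊2142/7⌋+⌊2142/13⌋ - ⌊2142/14⌋-⌊2142/26⌋-⌊2142/91⌋ + ⌊2142/182⌋ = 1071+306+164 - 153-82-23 + 11 = 1294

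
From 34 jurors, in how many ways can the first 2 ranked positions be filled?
P(34,2) = 34!/(34-2)! = 1122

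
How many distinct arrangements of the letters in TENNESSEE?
9! / (1! × 4! × 2! × 2!) = 3780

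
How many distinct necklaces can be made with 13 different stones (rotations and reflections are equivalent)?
(13-1)!/2 = 479001600/2 = 239500800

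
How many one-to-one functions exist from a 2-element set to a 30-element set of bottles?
P(30,2) = 30!/(30-2)! = 870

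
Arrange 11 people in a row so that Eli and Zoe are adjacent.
Treat as block: (11-1)! × 2! = 3628800 × 2 = 7257600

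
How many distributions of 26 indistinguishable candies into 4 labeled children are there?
C(26+4-1, 4-1) = C(29, 3) = 3654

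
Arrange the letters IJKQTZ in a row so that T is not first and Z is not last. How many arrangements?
By inclusion-exclusion: 6! - 2×(6-1)! + (6-2)! = 720 - 240 + 24 = 504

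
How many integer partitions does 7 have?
Pentagonal recurrence p(n) = p(n-1) + p(n-2) - p(n-5) - p(n-7) + p(n-12) + p(n-15) - ... gives p(0..6) = 1, 1, 2, 3, 5, 7, 11. p(7) = p(6) + p(5) - p(2) - p(0) = 11 + 7 - 2 - 1 = 15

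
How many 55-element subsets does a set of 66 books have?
C(66,55) = 66!/(55!×11!) = 1074082795968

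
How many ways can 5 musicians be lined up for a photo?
5! = 120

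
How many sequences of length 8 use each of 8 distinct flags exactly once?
8! = 40320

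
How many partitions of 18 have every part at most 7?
Let r_j(i) = number of partitions of i into parts ≤ j, for i = 0..18. r_1(i) = 1 for all i; r_j(i) = r_{j-1}(i) + r_j(i-j). Rows j = 2..7: ≤2: 1 1 2 2 3 3 4 4 5 5 6 6 7 7 8 8 9 9 10; ≤3: 1 1 2 3 4 5 7 8 10 12 14 16 19 21 24 27 30 33 37; ≤4: 1 1 2 3 5 6 9 11 15 18 23 27 34 39 47 54 64 72 84; ≤5: 1 1 2 3 5 7 10 13 18 23 30 37 47 57 70 84 101 119 141; ≤6: 1 1 2 3 5 7 11 14 20 26 35 44 58 71 90 110 136 163 199; ≤7: 1 1 2 3 5 7 11 15 21 28 38 49 65 82 105 131 164 201 248. r_7(18) = 248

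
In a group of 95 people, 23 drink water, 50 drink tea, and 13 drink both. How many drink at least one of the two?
|A∪B| = |A| + |B| - |A∩B| = 23 + 50 - 13 = 60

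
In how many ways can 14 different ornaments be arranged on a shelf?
14! = 87178291200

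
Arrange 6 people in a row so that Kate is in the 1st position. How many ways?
Fix one position: (6-1)! = 120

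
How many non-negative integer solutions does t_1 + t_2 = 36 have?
C(36+2-1, 2-1) = C(37, 1) = 37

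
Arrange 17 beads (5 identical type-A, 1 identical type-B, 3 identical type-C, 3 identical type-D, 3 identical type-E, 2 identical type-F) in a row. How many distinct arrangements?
17! / (5! × 1! × 3! × 3! × 3! × 2!) = 6861254400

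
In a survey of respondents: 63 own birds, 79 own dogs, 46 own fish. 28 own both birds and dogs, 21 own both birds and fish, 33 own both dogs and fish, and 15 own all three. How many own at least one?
|A∪B∪C| = 63+79+46-28-21-33+15 = 121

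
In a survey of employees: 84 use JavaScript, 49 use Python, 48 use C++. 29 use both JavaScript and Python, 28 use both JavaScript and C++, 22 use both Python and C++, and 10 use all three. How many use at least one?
|A∪B∪C| = 84+49+48-29-28-22+10 = 112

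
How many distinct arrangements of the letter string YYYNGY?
6! / (1! × 1! × 4!) = 30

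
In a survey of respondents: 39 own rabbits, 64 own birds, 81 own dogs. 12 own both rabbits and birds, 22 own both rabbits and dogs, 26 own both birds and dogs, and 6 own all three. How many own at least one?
|A∪B∪C| = 39+64+81-12-22-26+6 = 130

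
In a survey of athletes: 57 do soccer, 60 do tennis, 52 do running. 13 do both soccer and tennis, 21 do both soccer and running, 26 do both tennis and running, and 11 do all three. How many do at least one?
|A∪B∪C| = 57+60+52-13-21-26+11 = 120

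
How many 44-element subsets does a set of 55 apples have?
C(55,44) = 55!/(44!×11!) = 119653565850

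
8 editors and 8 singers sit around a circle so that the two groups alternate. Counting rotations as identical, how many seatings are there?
Fix one of the editors: (8-1)! ways for the remaining editors, × 8! ways for the singers = 5040 × 40320 = 203212800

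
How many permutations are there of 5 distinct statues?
5! = 120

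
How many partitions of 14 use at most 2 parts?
By conjugation, equals partitions of 14 into parts ≤ 2. Let r_j(i) = number of partitions of i into parts ≤ j, for i = 0..14. r_1(i) = 1 for all i; r_j(i) = r_{j-1}(i) + r_j(i-j). Rows j = 2..2: ≤2: 1 1 2 2 3 3 4 4 5 5 6 6 7 7 8. r_2(14) = 8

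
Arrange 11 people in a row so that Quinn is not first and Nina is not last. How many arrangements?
By inclusion-exclusion: 11! - 2×(11-1)! + (11-2)! = 39916800 - 7257600 + 362880 = 33022080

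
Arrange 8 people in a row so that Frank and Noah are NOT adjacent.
Total - adjacent = 8! - (8-1)!×2 = 40320 - 10080 = 30240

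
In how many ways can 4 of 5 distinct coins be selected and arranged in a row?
P(5,4) = 5!/(5-4)! = 120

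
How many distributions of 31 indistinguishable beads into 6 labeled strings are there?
C(31+6-1, 6-1) = C(36, 5) = 376992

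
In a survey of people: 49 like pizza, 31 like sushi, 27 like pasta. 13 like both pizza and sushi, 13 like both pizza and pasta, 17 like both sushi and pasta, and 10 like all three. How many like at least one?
|A∪B∪C| = 49+31+27-13-13-17+10 = 74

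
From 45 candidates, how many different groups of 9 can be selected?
C(45,9) = 45!/(9!×36!) = 886163135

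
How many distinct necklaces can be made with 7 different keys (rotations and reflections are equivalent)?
(7-1)!/2 = 720/2 = 360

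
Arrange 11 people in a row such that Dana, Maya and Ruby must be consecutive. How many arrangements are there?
Treat the 3 as one block: (11-3+1)! × 3! = 362880 × 6 = 2177280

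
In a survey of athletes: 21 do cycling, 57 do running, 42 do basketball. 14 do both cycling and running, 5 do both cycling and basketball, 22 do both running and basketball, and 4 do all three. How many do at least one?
|A∪B∪C| = 21+57+42-14-5-22+4 = 83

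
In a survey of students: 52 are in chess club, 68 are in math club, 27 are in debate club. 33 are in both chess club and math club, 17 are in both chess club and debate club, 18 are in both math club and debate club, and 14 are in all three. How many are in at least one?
|A∪B∪C| = 52+68+27-33-17-18+14 = 93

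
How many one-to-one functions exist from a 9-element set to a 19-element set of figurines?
P(19,9) = 19!/(19-9)! = 33522128640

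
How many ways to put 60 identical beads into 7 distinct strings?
C(60+7-1, 7-1) = C(66, 6) = 90858768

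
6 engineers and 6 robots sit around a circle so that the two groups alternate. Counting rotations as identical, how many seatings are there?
Fix one of the engineers: (6-1)! ways for the remaining engineers, × 6! ways for the robots = 120 × 720 = 86400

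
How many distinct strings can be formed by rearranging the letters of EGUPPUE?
7! / (1! × 2! × 2! × 2!) = 630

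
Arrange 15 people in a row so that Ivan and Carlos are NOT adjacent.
Total - adjacent = 15! - (15-1)!×2 = 1307674368000 - 174356582400 = 1133317785600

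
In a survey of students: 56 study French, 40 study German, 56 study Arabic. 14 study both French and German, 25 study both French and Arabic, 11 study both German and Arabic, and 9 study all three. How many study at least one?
|A∪B∪C| = 56+40+56-14-25-11+9 = 111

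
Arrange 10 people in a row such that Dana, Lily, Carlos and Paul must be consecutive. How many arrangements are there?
Treat the 4 as one block: (10-4+1)! × 4! = 5040 × 24 = 120960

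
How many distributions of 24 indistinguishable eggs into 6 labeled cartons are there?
C(24+6-1, 6-1) = C(29, 5) = 118755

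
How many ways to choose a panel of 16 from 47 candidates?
C(47,16) = 47!/(16!×31!) = 1503232609098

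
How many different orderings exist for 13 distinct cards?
13! = 6227020800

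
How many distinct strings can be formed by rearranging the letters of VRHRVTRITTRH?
12! / (2! × 4! × 3! × 1! × 2!) = 831600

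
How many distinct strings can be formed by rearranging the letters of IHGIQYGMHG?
10! / (2! × 1! × 2! × 1! × 1! × 3!) = 151200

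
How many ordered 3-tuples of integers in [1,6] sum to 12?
Coefficient of x^12 in (x + x² + ... + x^6)^3. By inclusion-exclusion on dice exceeding 6: Σ_j (-1)^j C(3,j)·C(12-1-6j, 2) = C(3,0)·C(11,2) - C(3,1)·C(5,2) = 1·55 - 3·10 = 25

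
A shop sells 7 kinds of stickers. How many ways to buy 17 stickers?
C(17+7-1, 7-1) = C(23, 6) = 100947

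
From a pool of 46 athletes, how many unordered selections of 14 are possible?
C(46,14) = 46!/(14!×32!) = 239877544005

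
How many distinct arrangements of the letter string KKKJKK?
6! / (1! × 5!) = 6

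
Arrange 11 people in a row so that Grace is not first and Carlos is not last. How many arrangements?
By inclusion-exclusion: 11! - 2×(11-1)! + (11-2)! = 39916800 - 7257600 + 362880 = 33022080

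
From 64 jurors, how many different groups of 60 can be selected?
C(64,60) = 64!/(60!×4!) = 635376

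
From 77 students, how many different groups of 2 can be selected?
C(77,2) = 77!/(2!×75!) = 2926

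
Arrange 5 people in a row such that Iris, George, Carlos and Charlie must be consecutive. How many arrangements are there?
Treat the 4 as one block: (5-4+1)! × 4! = 2 × 24 = 48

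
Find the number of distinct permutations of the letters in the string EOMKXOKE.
8! / (2! × 1! × 2! × 2! × 1!) = 5040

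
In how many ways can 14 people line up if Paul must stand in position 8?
Fix one position: (14-1)! = 6227020800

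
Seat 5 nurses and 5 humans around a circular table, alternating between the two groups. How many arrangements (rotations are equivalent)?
Fix one of the nurses: (5-1)! ways for the remaining nurses, × 5! ways for the humans = 24 × 120 = 2880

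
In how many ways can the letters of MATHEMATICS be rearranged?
11! / (2! × 2! × 2! × 1! × 1! × 1! × 1! × 1!) = 4989600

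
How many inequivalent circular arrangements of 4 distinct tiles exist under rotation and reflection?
(4-1)!/2 = 6/2 = 3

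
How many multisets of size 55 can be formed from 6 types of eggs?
C(55+6-1, 6-1) = C(60, 5) = 5461512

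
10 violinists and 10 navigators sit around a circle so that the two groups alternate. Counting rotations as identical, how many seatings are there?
Fix one of the violinists: (10-1)! ways for the remaining violinists, × 10! ways for the navigators = 362880 × 3628800 = 1316818944000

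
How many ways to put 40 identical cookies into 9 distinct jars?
C(40+9-1, 9-1) = C(48, 8) = 377348994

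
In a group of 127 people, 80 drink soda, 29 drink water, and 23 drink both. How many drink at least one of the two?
|A∪B| = |A| + |B| - |A∩B| = 80 + 29 - 23 = 86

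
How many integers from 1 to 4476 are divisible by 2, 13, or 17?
⌊4476/2⌋+⌊4476/13⌋+⌊4476/17⌋ - ⌊4476/26⌋-⌊4476/34⌋-⌊4476/221⌋ + ⌊4476/442⌋ = 2238+344+263 - 172-131-20 + 10 = 2532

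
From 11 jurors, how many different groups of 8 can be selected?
C(11,8) = 11!/(8!×3!) = 165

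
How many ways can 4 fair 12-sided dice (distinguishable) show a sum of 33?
Coefficient of x^33 in (x + x² + ... + x^12)^4. By inclusion-exclusion on dice exceeding 12: Σ_j (-1)^j C(4,j)·C(33-1-12j, 3) = C(4,0)·C(32,3) - C(4,1)·C(20,3) + C(4,2)·C(8,3) = 1·4960 - 4·1140 + 6·56 = 736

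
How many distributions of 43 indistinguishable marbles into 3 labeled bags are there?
C(43+3-1, 3-1) = C(45, 2) = 990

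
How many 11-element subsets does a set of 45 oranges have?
C(45,11) = 45!/(11!×34!) = 10150595910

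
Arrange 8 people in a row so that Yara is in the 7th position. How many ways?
Fix one position: (8-1)! = 5040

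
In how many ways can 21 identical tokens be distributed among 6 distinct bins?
C(21+6-1, 6-1) = C(26, 5) = 65780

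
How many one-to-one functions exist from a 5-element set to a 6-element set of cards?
P(6,5) = 6!/(6-5)! = 720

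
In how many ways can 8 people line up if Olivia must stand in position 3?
Fix one position: (8-1)! = 5040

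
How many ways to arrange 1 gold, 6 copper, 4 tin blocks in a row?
11! / (1! × 6! × 4!) = 2310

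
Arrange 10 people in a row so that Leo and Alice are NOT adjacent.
Total - adjacent = 10! - (10-1)!×2 = 3628800 - 725760 = 2903040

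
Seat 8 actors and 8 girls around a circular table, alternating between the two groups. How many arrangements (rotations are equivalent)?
Fix one of the actors: (8-1)! ways for the remaining actors, × 8! ways for the girls = 5040 × 40320 = 203212800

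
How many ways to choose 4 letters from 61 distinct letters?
C(61,4) = 61!/(4!×57!) = 521855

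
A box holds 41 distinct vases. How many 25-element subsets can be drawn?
C(41,25) = 41!/(25!×16!) = 103077446706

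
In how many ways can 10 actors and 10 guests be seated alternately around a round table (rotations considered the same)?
Fix one of the actors: (10-1)! ways for the remaining actors, × 10! ways for the guests = 362880 × 3628800 = 1316818944000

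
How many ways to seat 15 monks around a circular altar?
Circular: fix one position, arrange the rest. (15-1)! = 87178291200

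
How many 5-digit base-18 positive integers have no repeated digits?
First digit: 17 choices (nonzero). Then descending: 17 × 17 × 16 × 15 × 14 = 971040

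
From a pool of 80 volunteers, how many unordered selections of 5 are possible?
C(80,5) = 80!/(5!×75!) = 24040016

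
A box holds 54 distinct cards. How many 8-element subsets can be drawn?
C(54,8) = 54!/(8!×46!) = 1040465790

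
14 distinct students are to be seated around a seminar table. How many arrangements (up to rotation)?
Circular: fix one position, arrange the rest. (14-1)! = 6227020800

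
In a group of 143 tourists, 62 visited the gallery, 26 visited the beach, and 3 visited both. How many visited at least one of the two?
|A∪B| = |A| + |B| - |A∩B| = 62 + 26 - 3 = 85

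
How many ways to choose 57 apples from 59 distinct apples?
C(59,57) = 59!/(57!×2!) = 1711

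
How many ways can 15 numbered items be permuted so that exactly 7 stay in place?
Choose the 7 fixed points C(15,7) = 6435, derange the rest: !8 = Σ_{j=0}^{8} (-1)^j·8!/j! = 40320 - 40320 + 20160 - 6720 + 1680 - 336 + 56 - 8 + 1 = 14833. Product = 6435 × 14833 = 95450355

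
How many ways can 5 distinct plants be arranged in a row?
5! = 120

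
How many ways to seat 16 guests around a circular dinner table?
Circular: fix one position, arrange the rest. (16-1)! = 1307674368000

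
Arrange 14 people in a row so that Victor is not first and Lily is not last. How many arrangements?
By inclusion-exclusion: 14! - 2×(14-1)! + (14-2)! = 87178291200 - 12454041600 + 479001600 = 75203251200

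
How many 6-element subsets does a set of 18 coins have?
C(18,6) = 18!/(6!×12!) = 18564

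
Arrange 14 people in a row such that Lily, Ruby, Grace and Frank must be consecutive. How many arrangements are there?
Treat the 4 as one block: (14-4+1)! × 4! = 39916800 × 24 = 958003200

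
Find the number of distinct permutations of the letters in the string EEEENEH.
7! / (5! × 1! × 1!) = 42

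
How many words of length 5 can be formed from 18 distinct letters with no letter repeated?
P(18,5) = 18!/(18-5)! = 1028160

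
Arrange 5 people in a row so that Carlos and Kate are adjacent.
Treat as block: (5-1)! × 2! = 24 × 2 = 48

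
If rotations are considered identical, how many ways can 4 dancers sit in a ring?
Circular: fix one position, arrange the rest. (4-1)! = 6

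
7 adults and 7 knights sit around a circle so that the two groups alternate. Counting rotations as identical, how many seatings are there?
Fix one of the adults: (7-1)! ways for the remaining adults, × 7! ways for the knights = 720 × 5040 = 3628800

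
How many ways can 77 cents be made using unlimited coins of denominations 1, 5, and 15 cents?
Coefficient of x^77 in 1/(1-x^1) · 1/(1-x^5) · 1/(1-x^15). Case on j = number of 15-cent coins (j = 0..5); remainder r = 77 - 15j is made from {1,5} in ⌊r/5⌋+1 ways. r = 77, 62, 47, 32, 17, 2 → 16 + 13 + 10 + 7 + 4 + 1 = 51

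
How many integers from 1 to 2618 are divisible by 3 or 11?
⌊2618/3⌋ + ⌊2618/11⌋ - ⌊2618/33⌋ = 872 + 238 - 79 = 1031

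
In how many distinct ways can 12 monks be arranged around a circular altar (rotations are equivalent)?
Circular: fix one position, arrange the rest. (12-1)! = 39916800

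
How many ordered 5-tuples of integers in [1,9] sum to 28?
Coefficient of x^28 in (x + x² + ... + x^9)^5. By inclusion-exclusion on dice exceeding 9: Σ_j (-1)^j C(5,j)·C(28-1-9j, 4) = C(5,0)·C(27,4) - C(5,1)·C(18,4) + C(5,2)·C(9,4) = 1·17550 - 5·3060 + 10·126 = 3510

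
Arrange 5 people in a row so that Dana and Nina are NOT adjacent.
Total - adjacent = 5! - (5-1)!×2 = 120 - 48 = 72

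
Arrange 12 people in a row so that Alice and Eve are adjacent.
Treat as block: (12-1)! × 2! = 39916800 × 2 = 79833600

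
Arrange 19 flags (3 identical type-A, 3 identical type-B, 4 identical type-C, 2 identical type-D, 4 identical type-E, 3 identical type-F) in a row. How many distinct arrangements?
19! / (3! × 3! × 4! × 2! × 4! × 3!) = 488864376000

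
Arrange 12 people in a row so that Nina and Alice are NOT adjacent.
Total - adjacent = 12! - (12-1)!×2 = 479001600 - 79833600 = 399168000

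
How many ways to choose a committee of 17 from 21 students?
C(21,17) = 21!/(17!×4!) = 5985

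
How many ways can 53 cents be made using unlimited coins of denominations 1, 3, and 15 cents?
Coefficient of x^53 in 1/(1-x^1) · 1/(1-x^3) · 1/(1-x^15). Case on j = number of 15-cent coins (j = 0..3); remainder r = 53 - 15j is made from {1,3} in ⌊r/3⌋+1 ways. r = 53, 38, 23, 8 → 18 + 13 + 8 + 3 = 42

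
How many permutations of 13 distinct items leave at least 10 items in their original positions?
Exactly j fixed points: C(13,j)·!(13-j); sum over j ≥ 10 (derangement numbers via !m = (m-1)·(!(m-1) + !(m-2)): !0..!3 = 1, 0, 1, 2). Σ_{j=10}^{13} C(13,j)·!(13-j) = C(13,10)·!3 + C(13,11)·!2 + C(13,12)·!1 + C(13,13)·!0 = 286·2 + 78·1 + 13·0 + 1·1 = 651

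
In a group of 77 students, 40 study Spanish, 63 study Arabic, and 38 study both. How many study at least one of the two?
|A∪B| = |A| + |B| - |A∩B| = 40 + 63 - 38 = 65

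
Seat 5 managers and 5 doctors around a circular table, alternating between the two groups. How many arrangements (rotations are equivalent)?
Fix one of the managers: (5-1)! ways for the remaining managers, × 5! ways for the doctors = 24 × 120 = 2880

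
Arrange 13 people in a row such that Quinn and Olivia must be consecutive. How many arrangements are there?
Treat the 2 as one block: (13-2+1)! × 2! = 479001600 × 2 = 958003200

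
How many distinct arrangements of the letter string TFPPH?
5! / (1! × 2! × 1! × 1!) = 60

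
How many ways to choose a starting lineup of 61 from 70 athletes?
C(70,61) = 70!/(61!×9!) = 65033528560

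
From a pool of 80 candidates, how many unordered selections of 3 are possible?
C(80,3) = 80!/(3!×77!) = 82160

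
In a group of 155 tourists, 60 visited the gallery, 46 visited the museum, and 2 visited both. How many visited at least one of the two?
|A∪B| = |A| + |B| - |A∩B| = 60 + 46 - 2 = 104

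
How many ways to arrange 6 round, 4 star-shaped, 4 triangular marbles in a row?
14! / (6! × 4! × 4!) = 210210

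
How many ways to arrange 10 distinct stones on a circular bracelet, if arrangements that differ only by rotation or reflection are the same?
(10-1)!/2 = 362880/2 = 181440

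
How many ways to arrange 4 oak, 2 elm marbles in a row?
6! / (4! × 2!) = 15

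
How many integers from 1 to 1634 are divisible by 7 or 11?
⌊1634/7⌋ + ⌊1634/11⌋ - ⌊1634/77⌋ = 233 + 148 - 21 = 360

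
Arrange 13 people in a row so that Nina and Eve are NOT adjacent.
Total - adjacent = 13! - (13-1)!×2 = 6227020800 - 958003200 = 5269017600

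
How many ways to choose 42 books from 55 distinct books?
C(55,42) = 55!/(42!×13!) = 1451182990950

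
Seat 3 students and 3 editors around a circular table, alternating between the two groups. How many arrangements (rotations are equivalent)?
Fix one of the students: (3-1)! ways for the remaining students, × 3! ways for the editors = 2 × 6 = 12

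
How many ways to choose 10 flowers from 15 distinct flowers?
C(15,10) = 15!/(10!×5!) = 3003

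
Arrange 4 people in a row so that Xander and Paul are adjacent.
Treat as block: (4-1)! × 2! = 6 × 2 = 12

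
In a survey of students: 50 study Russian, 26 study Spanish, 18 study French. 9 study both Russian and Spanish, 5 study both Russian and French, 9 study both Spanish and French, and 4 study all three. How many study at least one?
|A∪B∪C| = 50+26+18-9-5-9+4 = 75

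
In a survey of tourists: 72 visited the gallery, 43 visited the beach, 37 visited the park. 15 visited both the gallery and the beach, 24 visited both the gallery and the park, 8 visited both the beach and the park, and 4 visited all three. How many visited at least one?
|A∪B∪C| = 72+43+37-15-24-8+4 = 109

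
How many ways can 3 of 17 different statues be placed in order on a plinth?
P(17,3) = 17!/(17-3)! = 4080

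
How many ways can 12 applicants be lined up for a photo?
12! = 479001600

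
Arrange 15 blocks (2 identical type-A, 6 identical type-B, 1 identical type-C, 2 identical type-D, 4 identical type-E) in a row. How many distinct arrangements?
15! / (2! × 6! × 1! × 2! × 4!) = 18918900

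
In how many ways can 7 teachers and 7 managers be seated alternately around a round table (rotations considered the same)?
Fix one of the teachers: (7-1)! ways for the remaining teachers, × 7! ways for the managers = 720 × 5040 = 3628800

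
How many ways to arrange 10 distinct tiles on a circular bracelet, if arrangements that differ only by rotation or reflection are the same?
(10-1)!/2 = 362880/2 = 181440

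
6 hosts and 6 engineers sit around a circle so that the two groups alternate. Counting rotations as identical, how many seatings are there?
Fix one of the hosts: (6-1)! ways for the remaining hosts, × 6! ways for the engineers = 120 × 720 = 86400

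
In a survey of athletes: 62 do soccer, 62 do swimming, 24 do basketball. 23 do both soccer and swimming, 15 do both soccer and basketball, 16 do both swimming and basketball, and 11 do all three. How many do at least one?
|A∪B∪C| = 62+62+24-23-15-16+11 = 105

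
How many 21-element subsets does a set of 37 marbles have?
C(37,21) = 37!/(21!×16!) = 12875774670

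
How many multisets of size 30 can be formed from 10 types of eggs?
C(30+10-1, 10-1) = C(39, 9) = 211915132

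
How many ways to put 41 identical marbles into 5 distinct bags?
C(41+5-1, 5-1) = C(45, 4) = 148995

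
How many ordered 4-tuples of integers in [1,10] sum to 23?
Coefficient of x^23 in (x + x² + ... + x^10)^4. By inclusion-exclusion on dice exceeding 10: Σ_j (-1)^j C(4,j)·C(23-1-10j, 3) = C(4,0)·C(22,3) - C(4,1)·C(12,3) = 1·1540 - 4·220 = 660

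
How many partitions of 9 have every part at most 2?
Let r_j(i) = number of partitions of i into parts ≤ j, for i = 0..9. r_1(i) = 1 for all i; r_j(i) = r_{j-1}(i) + r_j(i-j). Rows j = 2..2: ≤2: 1 1 2 2 3 3 4 4 5 5. r_2(9) = 5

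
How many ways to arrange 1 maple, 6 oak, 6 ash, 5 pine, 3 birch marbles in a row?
21! / (1! × 6! × 6! × 5! × 3!) = 136882025280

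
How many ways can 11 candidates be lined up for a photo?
11! = 39916800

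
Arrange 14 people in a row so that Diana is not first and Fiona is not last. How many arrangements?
By inclusion-exclusion: 14! - 2×(14-1)! + (14-2)! = 87178291200 - 12454041600 + 479001600 = 75203251200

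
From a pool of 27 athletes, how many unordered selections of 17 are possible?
C(27,17) = 27!/(17!×10!) = 8436285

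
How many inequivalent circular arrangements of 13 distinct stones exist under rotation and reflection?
(13-1)!/2 = 479001600/2 = 239500800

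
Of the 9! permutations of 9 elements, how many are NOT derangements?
Complement of the derangements. !9 = Σ_{j=0}^{9} (-1)^j·9!/j! = 362880 - 362880 + 181440 - 60480 + 15120 - 3024 + 504 - 72 + 9 - 1 = 133496. 9! - !9 = 362880 - 133496 = 229384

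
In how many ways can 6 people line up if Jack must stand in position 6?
Fix one position: (6-1)! = 120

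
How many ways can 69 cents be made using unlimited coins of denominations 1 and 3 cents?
Coefficient of x^69 in 1/(1-x^1) · 1/(1-x^3). Use j coins of 3 for j = 0..⌊69/3⌋ = 23, the rest in 1s: 23 + 1 = 24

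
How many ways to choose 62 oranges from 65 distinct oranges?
C(65,62) = 65!/(62!×3!) = 43680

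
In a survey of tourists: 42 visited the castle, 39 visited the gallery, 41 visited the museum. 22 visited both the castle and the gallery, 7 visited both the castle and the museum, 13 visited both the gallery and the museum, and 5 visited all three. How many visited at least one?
|A∪B∪C| = 42+39+41-22-7-13+5 = 85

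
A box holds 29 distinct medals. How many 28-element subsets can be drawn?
C(29,28) = 29!/(28!×1!) = 29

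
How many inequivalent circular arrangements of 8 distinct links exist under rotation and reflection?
(8-1)!/2 = 5040/2 = 2520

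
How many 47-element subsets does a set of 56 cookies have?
C(56,47) = 56!/(47!×9!) = 7575968400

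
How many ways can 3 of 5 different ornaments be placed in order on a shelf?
P(5,3) = 5!/(5-3)! = 60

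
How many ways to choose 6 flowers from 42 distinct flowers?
C(42,6) = 42!/(6!×36!) = 5245786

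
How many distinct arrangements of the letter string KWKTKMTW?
8! / (2! × 2! × 3! × 1!) = 1680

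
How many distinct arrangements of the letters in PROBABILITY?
11! / (1! × 1! × 1! × 2! × 1! × 2! × 1! × 1! × 1!) = 9979200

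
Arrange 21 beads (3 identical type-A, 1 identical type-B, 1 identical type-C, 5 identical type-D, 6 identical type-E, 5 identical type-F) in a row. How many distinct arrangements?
21! / (3! × 1! × 1! × 5! × 6! × 5!) = 821292151680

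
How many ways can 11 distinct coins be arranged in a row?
11! = 39916800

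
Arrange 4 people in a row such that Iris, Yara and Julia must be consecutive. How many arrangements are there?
Treat the 3 as one block: (4-3+1)! × 3! = 2 × 6 = 12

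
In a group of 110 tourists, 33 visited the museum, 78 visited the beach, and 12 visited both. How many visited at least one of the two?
|A∪B| = |A| + |B| - |A∩B| = 33 + 78 - 12 = 99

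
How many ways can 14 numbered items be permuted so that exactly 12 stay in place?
Choose the 12 fixed points C(14,12) = 91, derange the rest: !2 = Σ_{j=0}^{2} (-1)^j·2!/j! = 2 - 2 + 1 = 1. Product = 91 × 1 = 91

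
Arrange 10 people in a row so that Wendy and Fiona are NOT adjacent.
Total - adjacent = 10! - (10-1)!×2 = 3628800 - 725760 = 2903040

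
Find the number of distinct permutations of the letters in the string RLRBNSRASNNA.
12! / (2! × 2! × 1! × 3! × 3! × 1!) = 3326400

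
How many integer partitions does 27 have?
Pentagonal recurrence p(n) = p(n-1) + p(n-2) - p(n-5) - p(n-7) + p(n-12) + p(n-15) - ... gives p(0..26) = 1, 1, 2, 3, 5, 7, 11, 15, 22, 30, 42, 56, 77, 101, 135, 176, 231, 297, 385, 490, 627, 792, 1002, 1255, 1575, 1958, 2436. p(27) = p(26) + p(25) - p(22) - p(20) + p(15) + p(12) - p(5) - p(1) = 2436 + 1958 - 1002 - 627 + 176 + 77 - 7 - 1 = 3010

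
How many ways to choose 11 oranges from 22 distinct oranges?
C(22,11) = 22!/(11!×11!) = 705432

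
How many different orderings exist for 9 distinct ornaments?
9! = 362880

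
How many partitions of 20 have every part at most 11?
Let r_j(i) = number of partitions of i into parts ≤ j, for i = 0..20. r_1(i) = 1 for all i; r_j(i) = r_{j-1}(i) + r_j(i-j). Rows j = 2..11: ≤2: 1 1 2 2 3 3 4 4 5 5 6 6 7 7 8 8 9 9 10 10 11; ≤3: 1 1 2 3 4 5 7 8 10 12 14 16 19 21 24 27 30 33 37 40 44; ≤4: 1 1 2 3 5 6 9 11 15 18 23 27 34 39 47 54 64 72 84 94 108; ≤5: 1 1 2 3 5 7 10 13 18 23 30 37 47 57 70 84 101 119 141 164 192; ≤6: 1 1 2 3 5 7 11 14 20 26 35 44 58 71 90 110 136 163 199 235 282; ≤7: 1 1 2 3 5 7 11 15 21 28 38 49 65 82 105 131 164 201 248 300 364; ≤8: 1 1 2 3 5 7 11 15 22 29 40 52 70 89 116 146 186 230 288 352 434; ≤9: 1 1 2 3 5 7 11 15 22 30 41 54 73 94 123 157 201 252 318 393 488; ≤10: 1 1 2 3 5 7 11 15 22 30 42 55 75 97 128 164 212 267 340 423 530; ≤11: 1 1 2 3 5 7 11 15 22 30 42 56 76 99 131 169 219 278 355 445 560. r_11(20) = 560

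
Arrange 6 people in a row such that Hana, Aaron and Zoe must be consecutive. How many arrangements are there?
Treat the 3 as one block: (6-3+1)! × 3! = 24 × 6 = 144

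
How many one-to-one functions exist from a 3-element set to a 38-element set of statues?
P(38,3) = 38!/(38-3)! = 50616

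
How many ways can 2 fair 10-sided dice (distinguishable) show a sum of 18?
Coefficient of x^18 in (x + x² + ... + x^10)^2. By inclusion-exclusion on dice exceeding 10: Σ_j (-1)^j C(2,j)·C(18-1-10j, 1) = C(2,0)·C(17,1) - C(2,1)·C(7,1) = 1·17 - 2·7 = 3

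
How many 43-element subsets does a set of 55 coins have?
C(55,43) = 55!/(43!×12!) = 438729741450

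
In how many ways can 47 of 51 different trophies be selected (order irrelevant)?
C(51,47) = 51!/(47!×4!) = 249900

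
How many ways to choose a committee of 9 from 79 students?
C(79,9) = 79!/(9!×70!) = 205811513765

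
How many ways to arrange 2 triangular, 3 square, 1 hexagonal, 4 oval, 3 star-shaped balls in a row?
13! / (2! × 3! × 1! × 4! × 3!) = 3603600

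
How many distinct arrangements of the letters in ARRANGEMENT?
11! / (2! × 2! × 2! × 1! × 2! × 1! × 1!) = 2494800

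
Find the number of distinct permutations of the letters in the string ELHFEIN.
7! / (1! × 1! × 2! × 1! × 1! × 1!) = 2520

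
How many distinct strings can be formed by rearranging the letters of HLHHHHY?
7! / (5! × 1! × 1!) = 42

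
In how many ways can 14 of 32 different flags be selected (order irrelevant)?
C(32,14) = 32!/(14!×18!) = 471435600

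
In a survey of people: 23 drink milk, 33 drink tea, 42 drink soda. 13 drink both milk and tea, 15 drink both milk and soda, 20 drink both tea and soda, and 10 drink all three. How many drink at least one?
|A∪B∪C| = 23+33+42-13-15-20+10 = 60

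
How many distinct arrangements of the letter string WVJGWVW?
7! / (2! × 3! × 1! × 1!) = 420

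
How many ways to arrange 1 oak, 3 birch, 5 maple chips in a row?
9! / (1! × 3! × 5!) = 504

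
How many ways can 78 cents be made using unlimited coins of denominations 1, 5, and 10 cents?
Coefficient of x^78 in 1/(1-x^1) · 1/(1-x^5) · 1/(1-x^10). Case on j = number of 10-cent coins (j = 0..7); remainder r = 78 - 10j is made from {1,5} in ⌊r/5⌋+1 ways. r = 78, 68, 58, 48, 38, 28, 18, 8 → 16 + 14 + 12 + 10 + 8 + 6 + 4 + 2 = 72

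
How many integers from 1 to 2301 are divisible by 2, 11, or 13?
⌊2301/2⌋+⌊2301/11⌋+⌊2301/13⌋ - ⌊2301/22⌋-⌊2301/26⌋-⌊2301/143⌋ + ⌊2301/286⌋ = 1150+209+177 - 104-88-16 + 8 = 1336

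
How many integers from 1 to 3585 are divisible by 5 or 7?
⌊3585/5⌋ + ⌊3585/7⌋ - ⌊3585/35⌋ = 717 + 512 - 102 = 1127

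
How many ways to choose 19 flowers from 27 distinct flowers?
C(27,19) = 27!/(19!×8!) = 2220075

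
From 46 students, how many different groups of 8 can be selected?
C(46,8) = 46!/(8!×38!) = 260932815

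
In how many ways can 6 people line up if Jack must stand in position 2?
Fix one position: (6-1)! = 120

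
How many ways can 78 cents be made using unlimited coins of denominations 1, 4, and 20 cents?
Coefficient of x^78 in 1/(1-x^1) · 1/(1-x^4) · 1/(1-x^20). Case on j = number of 20-cent coins (j = 0..3); remainder r = 78 - 20j is made from {1,4} in ⌊r/4⌋+1 ways. r = 78, 58, 38, 18 → 20 + 15 + 10 + 5 = 50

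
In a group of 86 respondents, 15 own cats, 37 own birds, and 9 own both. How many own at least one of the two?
|A∪B| = |A| + |B| - |A∩B| = 15 + 37 - 9 = 43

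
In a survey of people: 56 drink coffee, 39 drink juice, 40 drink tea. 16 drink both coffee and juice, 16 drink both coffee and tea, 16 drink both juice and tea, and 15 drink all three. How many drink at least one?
|A∪B∪C| = 56+39+40-16-16-16+15 = 102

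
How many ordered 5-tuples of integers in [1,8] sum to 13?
Coefficient of x^13 in (x + x² + ... + x^8)^5. By inclusion-exclusion on dice exceeding 8: Σ_j (-1)^j C(5,j)·C(13-1-8j, 4) = C(5,0)·C(12,4) - C(5,1)·C(4,4) = 1·495 - 5·1 = 490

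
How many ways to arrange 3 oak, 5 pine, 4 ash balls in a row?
12! / (3! × 5! × 4!) = 27720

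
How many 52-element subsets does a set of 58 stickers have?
C(58,52) = 58!/(52!×6!) = 40475358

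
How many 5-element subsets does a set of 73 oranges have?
C(73,5) = 73!/(5!×68!) = 15020334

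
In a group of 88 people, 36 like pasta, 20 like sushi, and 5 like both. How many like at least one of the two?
|A∪B| = |A| + |B| - |A∩B| = 36 + 20 - 5 = 51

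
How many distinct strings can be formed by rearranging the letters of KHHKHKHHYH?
10! / (1! × 6! × 3!) = 840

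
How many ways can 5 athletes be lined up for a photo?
5! = 120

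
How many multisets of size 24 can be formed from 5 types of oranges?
C(24+5-1, 5-1) = C(28, 4) = 20475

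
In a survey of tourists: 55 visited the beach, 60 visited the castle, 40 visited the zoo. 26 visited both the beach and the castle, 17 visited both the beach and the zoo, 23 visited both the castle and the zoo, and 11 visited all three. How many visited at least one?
|A∪B∪C| = 55+60+40-26-17-23+11 = 100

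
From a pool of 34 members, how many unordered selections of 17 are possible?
C(34,17) = 34!/(17!×17!) = 2333606220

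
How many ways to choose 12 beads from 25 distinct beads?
C(25,12) = 25!/(12!×13!) = 5200300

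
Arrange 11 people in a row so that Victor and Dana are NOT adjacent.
Total - adjacent = 11! - (11-1)!×2 = 39916800 - 7257600 = 32659200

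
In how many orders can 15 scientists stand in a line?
15! = 1307674368000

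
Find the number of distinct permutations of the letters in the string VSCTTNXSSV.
10! / (2! × 2! × 1! × 1! × 3! × 1!) = 151200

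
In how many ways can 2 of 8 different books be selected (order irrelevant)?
C(8,2) = 8!/(2!×6!) = 28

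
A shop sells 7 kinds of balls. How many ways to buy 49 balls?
C(49+7-1, 7-1) = C(55, 6) = 28989675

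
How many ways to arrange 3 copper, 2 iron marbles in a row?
5! / (3! × 2!) = 10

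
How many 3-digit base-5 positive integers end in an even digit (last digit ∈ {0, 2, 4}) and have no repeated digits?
Last∈{0,2,4}. Last=0: 12. Last nonzero: 2×3×P(3,1) = 18. Total = 30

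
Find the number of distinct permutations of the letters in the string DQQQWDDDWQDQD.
13! / (6! × 2! × 5!) = 36036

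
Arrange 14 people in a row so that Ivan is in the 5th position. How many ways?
Fix one position: (14-1)! = 6227020800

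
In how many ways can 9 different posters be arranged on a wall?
9! = 362880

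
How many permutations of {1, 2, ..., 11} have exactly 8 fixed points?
Choose the 8 fixed points C(11,8) = 165, derange the rest: !3 = Σ_{j=0}^{3} (-1)^j·3!/j! = 6 - 6 + 3 - 1 = 2. Product = 165 × 2 = 330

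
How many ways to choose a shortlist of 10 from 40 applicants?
C(40,10) = 40!/(10!×30!) = 847660528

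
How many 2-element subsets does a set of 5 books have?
C(5,2) = 5!/(2!×3!) = 10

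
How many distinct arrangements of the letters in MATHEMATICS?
11! / (2! × 2! × 2! × 1! × 1! × 1! × 1! × 1!) = 4989600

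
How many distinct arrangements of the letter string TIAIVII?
7! / (4! × 1! × 1! × 1!) = 210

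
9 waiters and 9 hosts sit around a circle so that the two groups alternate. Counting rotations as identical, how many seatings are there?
Fix one of the waiters: (9-1)! ways for the remaining waiters, × 9! ways for the hosts = 40320 × 362880 = 14631321600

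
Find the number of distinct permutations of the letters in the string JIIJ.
4! / (2! × 2!) = 6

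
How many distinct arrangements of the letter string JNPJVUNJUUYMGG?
14! / (3! × 1! × 3! × 2! × 1! × 1! × 1! × 2!) = 605404800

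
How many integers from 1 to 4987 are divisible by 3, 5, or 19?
⌊4987/3⌋+⌊4987/5⌋+⌊4987/19⌋ - ⌊4987/15⌋-⌊4987/57⌋-⌊4987/95⌋ + ⌊4987/285⌋ = 1662+997+262 - 332-87-52 + 17 = 2467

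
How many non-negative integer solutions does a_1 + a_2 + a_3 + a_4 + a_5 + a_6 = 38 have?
C(38+6-1, 6-1) = C(43, 5) = 962598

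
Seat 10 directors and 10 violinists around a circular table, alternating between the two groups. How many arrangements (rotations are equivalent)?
Fix one of the directors: (10-1)! ways for the remaining directors, × 10! ways for the violinists = 362880 × 3628800 = 1316818944000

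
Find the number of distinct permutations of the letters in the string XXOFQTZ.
7! / (2! × 1! × 1! × 1! × 1! × 1!) = 2520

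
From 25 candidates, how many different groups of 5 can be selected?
C(25,5) = 25!/(5!×20!) = 53130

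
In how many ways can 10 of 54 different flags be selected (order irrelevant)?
C(54,10) = 54!/(10!×44!) = 23930713170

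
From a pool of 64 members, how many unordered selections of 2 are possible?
C(64,2) = 64!/(2!×62!) = 2016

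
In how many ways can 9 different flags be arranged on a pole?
9! = 362880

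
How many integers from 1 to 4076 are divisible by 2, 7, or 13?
⌊4076/2⌋+⌊4076/7⌋+⌊4076/13⌋ - ⌊4076/14⌋-⌊4076/26⌋-⌊4076/91⌋ + ⌊4076/182⌋ = 2038+582+313 - 291-156-44 + 22 = 2464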